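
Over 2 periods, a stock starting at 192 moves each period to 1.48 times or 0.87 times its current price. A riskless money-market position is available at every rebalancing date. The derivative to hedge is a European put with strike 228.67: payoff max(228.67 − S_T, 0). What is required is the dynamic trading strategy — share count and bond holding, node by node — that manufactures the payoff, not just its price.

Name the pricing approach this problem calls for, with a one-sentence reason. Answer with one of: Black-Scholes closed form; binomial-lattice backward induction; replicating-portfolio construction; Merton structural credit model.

framework: replicating-portfolio construction

Key observation: what is demanded is not a single number but the (Δ, B) position at each node of the 1.48/0.87 tree starting at 192; constructing those positions is the replicating-portfolio method.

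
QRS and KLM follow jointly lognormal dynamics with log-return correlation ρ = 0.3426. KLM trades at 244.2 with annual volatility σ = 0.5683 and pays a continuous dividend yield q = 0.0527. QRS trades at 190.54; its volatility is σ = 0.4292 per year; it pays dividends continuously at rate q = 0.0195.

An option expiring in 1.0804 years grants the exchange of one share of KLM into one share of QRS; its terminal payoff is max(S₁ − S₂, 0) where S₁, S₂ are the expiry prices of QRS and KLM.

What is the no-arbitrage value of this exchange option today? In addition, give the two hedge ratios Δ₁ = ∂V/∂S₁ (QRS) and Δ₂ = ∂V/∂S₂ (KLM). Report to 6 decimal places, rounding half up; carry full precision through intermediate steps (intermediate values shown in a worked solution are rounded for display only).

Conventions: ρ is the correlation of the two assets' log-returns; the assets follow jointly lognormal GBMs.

σ_eff = √(σ₁² + σ₂² − 2ρσ₁σ₂) = √(0.4292² + 0.5683² − 2·0.3426·0.4292·0.5683) = 0.583136
d₁ = (ln(S₁/S₂) + (q₂ − q₁ + σ_eff²/2)T) / (σ_eff√T) = (ln(190.54/244.2) + (0.0527 − 0.0195 + 0.170024)·1.0804) / 0.606125 = -0.047123
d₂ = d₁ − σ_eff√T = -0.047123 − 0.606125 = -0.653248
N(d₁) = 0.481208,  N(d₂) = 0.256798
V = S₁·e^{−q₁T}·N(d₁) − S₂·e^{−q₂T}·N(d₂) = 89.777797 − 59.239341 = 30.538456
Key observation: r never enters — measured in units of KLM, the claim is a call on S₁/S₂ struck at 1, so only the dividend yields and σ_eff matter.
Δ₁ = e^{−q₁T}·N(d₁) = 0.471176;  Δ₂ = −e^{−q₂T}·N(d₂) = -0.242585

exchange price = 30.538456
Δ1 = 0.471176
Δ2 = -0.242585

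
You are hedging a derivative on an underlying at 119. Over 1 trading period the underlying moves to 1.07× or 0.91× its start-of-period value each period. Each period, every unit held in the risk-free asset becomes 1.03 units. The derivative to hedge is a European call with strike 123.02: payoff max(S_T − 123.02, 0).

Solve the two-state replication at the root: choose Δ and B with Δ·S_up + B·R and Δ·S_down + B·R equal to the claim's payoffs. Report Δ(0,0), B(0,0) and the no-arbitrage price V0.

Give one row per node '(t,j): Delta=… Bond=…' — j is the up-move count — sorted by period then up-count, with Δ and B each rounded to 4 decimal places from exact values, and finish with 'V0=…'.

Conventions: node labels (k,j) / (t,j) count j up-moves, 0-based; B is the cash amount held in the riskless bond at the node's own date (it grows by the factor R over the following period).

(0,0): Delta=0.2264 Bond=-23.7992
V0=3.1383

Since d<R<u, set p* = (R−d)/(u−d) = 0.7500; price each node as the discounted p*-expectation of its children.
Payoffs at expiry: V(1,0)=0.0000, V(1,1)=4.3100
Node (0,0) S=119.0000: V=(p*·4.3100+(1−p*)·0.0000)/1.03=3.1383; Δ=(4.3100−0.0000)/(127.3300−108.2900)=0.2264; B=V−Δ·S=-23.7992
Check: Δ(0,0)·S0 + B(0,0) = 3.1383 = V0.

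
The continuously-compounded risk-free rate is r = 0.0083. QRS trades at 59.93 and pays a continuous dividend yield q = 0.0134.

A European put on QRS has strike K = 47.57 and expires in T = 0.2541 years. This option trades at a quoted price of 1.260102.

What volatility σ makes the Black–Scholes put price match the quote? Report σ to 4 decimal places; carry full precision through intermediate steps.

At σ = 0.4923 the Black–Scholes value reproduces the quote:
σ√T = 0.4923·√0.2541 = 0.248160
d₁ = (ln(S/K) + (r−q+σ²/2)T) / (σ√T) = (ln(59.93/47.57) + (0.0083−0.0134+0.4923²/2)·0.2541) / 0.248160 = (0.230975 + 0.029496) / 0.248160 = 1.049607
d₂ = d₁ − σ√T = 1.049607 − 0.248160 = 0.801447
e^{−rT} = 0.997893
e^{−qT} = 0.996601
N(−d₁) = 0.146949,  N(−d₂) = 0.211436
V = K·e^{−rT}·N(−d₂) − S·e^{−qT}·N(−d₁) = 10.036843 − 8.776741 = 1.260102 (equal to the quote); since ∂V/∂σ > 0 for all σ, the implied volatility is unique

sigma = 0.4923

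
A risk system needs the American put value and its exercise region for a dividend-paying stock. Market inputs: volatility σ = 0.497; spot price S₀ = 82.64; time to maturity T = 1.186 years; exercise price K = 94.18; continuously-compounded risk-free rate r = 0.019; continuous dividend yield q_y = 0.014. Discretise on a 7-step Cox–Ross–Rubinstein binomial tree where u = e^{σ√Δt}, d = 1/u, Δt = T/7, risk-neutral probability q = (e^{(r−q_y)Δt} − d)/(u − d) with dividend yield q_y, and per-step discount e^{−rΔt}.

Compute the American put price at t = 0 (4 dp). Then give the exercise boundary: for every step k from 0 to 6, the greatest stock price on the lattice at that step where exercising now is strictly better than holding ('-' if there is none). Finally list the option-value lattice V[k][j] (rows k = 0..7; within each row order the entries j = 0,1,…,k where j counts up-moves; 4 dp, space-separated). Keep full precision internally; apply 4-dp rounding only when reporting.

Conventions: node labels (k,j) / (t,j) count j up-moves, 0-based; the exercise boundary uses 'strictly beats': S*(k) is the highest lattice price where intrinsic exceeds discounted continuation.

params: Δt=0.16943 u=1.22700 d=0.81499 q=0.45109 e^(-rΔt)=0.99679
t_7 payoffs: 74.4433 64.4658 49.4443 26.8288 0.0000 0.0000 0.0000 0.0000
t_6: node(6,0) S=24.2169 payoff=69.9631 vs cont=69.7178 → 69.9631 [stop]  node(6,1) S=36.4594 payoff=57.7206 vs cont=57.5043 → 57.7206 [stop]  node(6,2) S=54.8908 payoff=39.2892 vs cont=39.1165 → 39.2892 [stop]  node(6,3) S=82.6400 payoff=11.5400 vs cont=14.6793 → 14.6793 [wait]  node(6,4) S=124.4173 payoff=0.0000 vs cont=0.0000 → 0.0000 [wait]  node(6,5) S=187.3144 payoff=0.0000 vs cont=0.0000 → 0.0000 [wait]  node(6,6) S=282.0081 payoff=0.0000 vs cont=0.0000 → 0.0000 [wait]  ⇒ S*(6)=54.8908
t_5: node(5,0) S=29.7142 payoff=64.4658 vs cont=64.2335 → 64.4658 [stop]  node(5,1) S=44.7357 payoff=49.4443 vs cont=49.2476 → 49.4443 [stop]  node(5,2) S=67.3512 payoff=26.8288 vs cont=28.0973 → 28.0973 [wait]  node(5,3) S=101.3994 payoff=0.0000 vs cont=8.0317 → 8.0317 [wait]  node(5,4) S=152.6602 payoff=0.0000 vs cont=0.0000 → 0.0000 [wait]  node(5,5) S=229.8351 payoff=0.0000 vs cont=0.0000 → 0.0000 [wait]  ⇒ S*(5)=44.7357
t_4: node(4,0) S=36.4594 payoff=57.7206 vs cont=57.5043 → 57.7206 [stop]  node(4,1) S=54.8908 payoff=39.2892 vs cont=39.6868 → 39.6868 [wait]  node(4,2) S=82.6400 payoff=11.5400 vs cont=18.9846 → 18.9846 [wait]  node(4,3) S=124.4173 payoff=0.0000 vs cont=4.3945 → 4.3945 [wait]  node(4,4) S=187.3144 payoff=0.0000 vs cont=0.0000 → 0.0000 [wait]  ⇒ S*(4)=36.4594
t_3: node(3,0) S=44.7357 payoff=49.4443 vs cont=49.4264 → 49.4443 [stop]  node(3,1) S=67.3512 payoff=26.8288 vs cont=30.2507 → 30.2507 [wait]  node(3,2) S=101.3994 payoff=0.0000 vs cont=12.3633 → 12.3633 [wait]  node(3,3) S=152.6602 payoff=0.0000 vs cont=2.4044 → 2.4044 [wait]  ⇒ S*(3)=44.7357
t_2: node(2,0) S=54.8908 payoff=39.2892 vs cont=40.6551 → 40.6551 [wait]  node(2,1) S=82.6400 payoff=11.5400 vs cont=22.1106 → 22.1106 [wait]  node(2,2) S=124.4173 payoff=0.0000 vs cont=7.8456 → 7.8456 [wait]  ⇒ S*(2)=-
t_1: node(1,0) S=67.3512 payoff=26.8288 vs cont=32.1861 → 32.1861 [wait]  node(1,1) S=101.3994 payoff=0.0000 vs cont=15.6254 → 15.6254 [wait]  ⇒ S*(1)=-
t_0: node(0,0) S=82.6400 payoff=11.5400 vs cont=24.6363 → 24.6363 [wait]  ⇒ S*(0)=-

price = 24.6363
boundary = - - - 44.7357 36.4594 44.7357 54.8908
tree:
24.6363
32.1861 15.6254
40.6551 22.1106 7.8456
49.4443 30.2507 12.3633 2.4044
57.7206 39.6868 18.9846 4.3945 0.0000
64.4658 49.4443 28.0973 8.0317 0.0000 0.0000
69.9631 57.7206 39.2892 14.6793 0.0000 0.0000 0.0000
74.4433 64.4658 49.4443 26.8288 0.0000 0.0000 0.0000 0.0000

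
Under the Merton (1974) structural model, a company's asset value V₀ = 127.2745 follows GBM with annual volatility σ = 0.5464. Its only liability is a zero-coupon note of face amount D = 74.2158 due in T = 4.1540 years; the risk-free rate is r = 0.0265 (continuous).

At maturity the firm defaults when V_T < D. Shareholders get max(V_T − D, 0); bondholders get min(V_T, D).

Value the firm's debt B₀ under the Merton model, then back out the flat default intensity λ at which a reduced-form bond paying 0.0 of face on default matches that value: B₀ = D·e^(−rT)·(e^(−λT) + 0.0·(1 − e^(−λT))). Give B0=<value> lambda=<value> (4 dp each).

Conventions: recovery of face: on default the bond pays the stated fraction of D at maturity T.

B0=50.1210 lambda=0.0680

Apply the equity-as-call identities (strike 74.2158, horizon 4.1540 years):
d₁ = [ln(V₀/D) + (r + σ²/2)T] / (σ√T)
   = [ln(127.2745/74.2158) + (0.0265 + 0.5·0.5464²)·4.1540] / (0.5464·√4.1540)
   = [0.539369 + 0.730175] / 1.113638 = 1.139998
d₂ = d₁ − σ√T = 1.139998 − 1.113638 = 0.026360
N(d₁) = 0.872856,  N(d₂) = 0.510515,  e^(−rT) = 0.895762
E₀ = V₀·N(d₁) − D·e^(−rT)·N(d₂)
   = 127.2745·0.872856 − 74.2158·0.895762·0.510515 = 77.153501
B₀ = V₀ − E₀ = 127.2745 − 77.153501 = 50.120999
e^(−λT) = (B₀·e^(rT)/D − 0)/(1 − 0) = (50.1210·1.116368/74.2158 − 0)/1 = 0.75392983
λ = −ln(0.75392983)/4.1540 = 0.067996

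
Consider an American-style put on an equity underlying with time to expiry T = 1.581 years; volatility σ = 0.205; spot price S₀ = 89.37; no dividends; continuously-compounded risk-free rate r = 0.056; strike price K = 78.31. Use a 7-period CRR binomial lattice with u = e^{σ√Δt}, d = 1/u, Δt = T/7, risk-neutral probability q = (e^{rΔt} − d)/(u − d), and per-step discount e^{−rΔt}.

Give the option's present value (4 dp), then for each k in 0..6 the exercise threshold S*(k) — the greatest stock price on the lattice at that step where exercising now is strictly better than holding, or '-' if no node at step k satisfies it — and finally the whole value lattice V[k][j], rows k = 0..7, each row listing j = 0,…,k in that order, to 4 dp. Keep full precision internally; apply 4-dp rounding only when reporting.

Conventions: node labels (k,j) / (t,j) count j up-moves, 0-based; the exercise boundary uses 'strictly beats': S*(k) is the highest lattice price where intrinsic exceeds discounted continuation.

Δt=0.22586  u=1.10233  d=0.90717  q=0.54088  discount=0.98743
step 7 (expiry): payoffs max(K−S,0) = 33.1230 23.4020 11.5897 0.0000 0.0000 0.0000 0.0000 0.0000
step 6: (k=6,j=0): S=49.8109, K−S=28.4991, hold=27.5148 ⇒ V=28.4991 exercise | (k=6,j=1): S=60.5267, K−S=17.7833, hold=16.7991 ⇒ V=17.7833 exercise | (k=6,j=2): S=73.5478, K−S=4.7622, hold=5.2541 ⇒ V=5.2541 continue | (k=6,j=3): S=89.3700, K−S=0.0000, hold=0.0000 ⇒ V=0.0000 continue | (k=6,j=4): S=108.5961, K−S=0.0000, hold=0.0000 ⇒ V=0.0000 continue | (k=6,j=5): S=131.9582, K−S=0.0000, hold=0.0000 ⇒ V=0.0000 continue | (k=6,j=6): S=160.3463, K−S=0.0000, hold=0.0000 ⇒ V=0.0000 continue  boundary S*=60.5267
step 5: (k=5,j=0): S=54.9080, K−S=23.4020, hold=22.4177 ⇒ V=23.4020 exercise | (k=5,j=1): S=66.7203, K−S=11.5897, hold=10.8681 ⇒ V=11.5897 exercise | (k=5,j=2): S=81.0738, K−S=0.0000, hold=2.3819 ⇒ V=2.3819 continue | (k=5,j=3): S=98.5151, K−S=0.0000, hold=0.0000 ⇒ V=0.0000 continue | (k=5,j=4): S=119.7086, K−S=0.0000, hold=0.0000 ⇒ V=0.0000 continue | (k=5,j=5): S=145.4614, K−S=0.0000, hold=0.0000 ⇒ V=0.0000 continue  boundary S*=66.7203
step 4: (k=4,j=0): S=60.5267, K−S=17.7833, hold=16.7991 ⇒ V=17.7833 exercise | (k=4,j=1): S=73.5478, K−S=4.7622, hold=6.5263 ⇒ V=6.5263 continue | (k=4,j=2): S=89.3700, K−S=0.0000, hold=1.0798 ⇒ V=1.0798 continue | (k=4,j=3): S=108.5961, K−S=0.0000, hold=0.0000 ⇒ V=0.0000 continue | (k=4,j=4): S=131.9582, K−S=0.0000, hold=0.0000 ⇒ V=0.0000 continue  boundary S*=60.5267
step 3: (k=3,j=0): S=66.7203, K−S=11.5897, hold=11.5476 ⇒ V=11.5897 exercise | (k=3,j=1): S=81.0738, K−S=0.0000, hold=3.5354 ⇒ V=3.5354 continue | (k=3,j=2): S=98.5151, K−S=0.0000, hold=0.4895 ⇒ V=0.4895 continue | (k=3,j=3): S=119.7086, K−S=0.0000, hold=0.0000 ⇒ V=0.0000 continue  boundary S*=66.7203
step 2: (k=2,j=0): S=73.5478, K−S=4.7622, hold=7.1423 ⇒ V=7.1423 continue | (k=2,j=1): S=89.3700, K−S=0.0000, hold=1.8642 ⇒ V=1.8642 continue | (k=2,j=2): S=108.5961, K−S=0.0000, hold=0.2219 ⇒ V=0.2219 continue  boundary S*=-
step 1: (k=1,j=0): S=81.0738, K−S=0.0000, hold=4.2336 ⇒ V=4.2336 continue | (k=1,j=1): S=98.5151, K−S=0.0000, hold=0.9637 ⇒ V=0.9637 continue  boundary S*=-
step 0: (k=0,j=0): S=89.3700, K−S=0.0000, hold=2.4340 ⇒ V=2.4340 continue  boundary S*=-

price = 2.4340
boundary = - - - 66.7203 60.5267 66.7203 60.5267
tree:
2.4340
4.2336 0.9637
7.1423 1.8642 0.2219
11.5897 3.5354 0.4895 0.0000
17.7833 6.5263 1.0798 0.0000 0.0000
23.4020 11.5897 2.3819 0.0000 0.0000 0.0000
28.4991 17.7833 5.2541 0.0000 0.0000 0.0000 0.0000
33.1230 23.4020 11.5897 0.0000 0.0000 0.0000 0.0000 0.0000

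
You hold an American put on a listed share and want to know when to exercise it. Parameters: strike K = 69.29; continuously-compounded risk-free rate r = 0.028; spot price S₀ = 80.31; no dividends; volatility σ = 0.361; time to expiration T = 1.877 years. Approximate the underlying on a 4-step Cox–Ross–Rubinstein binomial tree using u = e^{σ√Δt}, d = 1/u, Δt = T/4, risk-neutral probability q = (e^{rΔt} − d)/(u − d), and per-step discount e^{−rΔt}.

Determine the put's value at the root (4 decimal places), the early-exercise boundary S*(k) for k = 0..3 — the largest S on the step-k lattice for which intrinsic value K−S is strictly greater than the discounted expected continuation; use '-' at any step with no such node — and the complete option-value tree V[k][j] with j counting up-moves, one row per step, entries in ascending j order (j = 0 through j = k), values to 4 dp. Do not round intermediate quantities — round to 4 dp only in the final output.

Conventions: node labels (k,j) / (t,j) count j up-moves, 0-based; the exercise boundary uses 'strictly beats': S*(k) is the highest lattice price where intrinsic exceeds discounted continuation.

price = 8.6892
boundary = - - - 38.2453
tree:
8.6892
13.8555 2.9913
21.3161 5.6647 0.0000
31.0447 10.7274 0.0000 0.0000
39.4238 20.3150 0.0000 0.0000 0.0000

Δt=0.46925  u=1.28055  d=0.78091  q=0.46496  discount=0.98695
step 4 (expiry): payoffs max(K−S,0) = 39.4238 20.3150 0.0000 0.0000 0.0000
step 3: (k=3,j=0): S=38.2453, K−S=31.0447, hold=30.1403 ⇒ V=31.0447 exercise | (k=3,j=1): S=62.7151, K−S=6.5749, hold=10.7274 ⇒ V=10.7274 continue | (k=3,j=2): S=102.8412, K−S=0.0000, hold=0.0000 ⇒ V=0.0000 continue | (k=3,j=3): S=168.6404, K−S=0.0000, hold=0.0000 ⇒ V=0.0000 continue  boundary S*=38.2453
step 2: (k=2,j=0): S=48.9750, K−S=20.3150, hold=21.3161 ⇒ V=21.3161 continue | (k=2,j=1): S=80.3100, K−S=0.0000, hold=5.6647 ⇒ V=5.6647 continue | (k=2,j=2): S=131.6935, K−S=0.0000, hold=0.0000 ⇒ V=0.0000 continue  boundary S*=-
step 1: (k=1,j=0): S=62.7151, K−S=6.5749, hold=13.8555 ⇒ V=13.8555 continue | (k=1,j=1): S=102.8412, K−S=0.0000, hold=2.9913 ⇒ V=2.9913 continue  boundary S*=-
step 0: (k=0,j=0): S=80.3100, K−S=0.0000, hold=8.6892 ⇒ V=8.6892 continue  boundary S*=-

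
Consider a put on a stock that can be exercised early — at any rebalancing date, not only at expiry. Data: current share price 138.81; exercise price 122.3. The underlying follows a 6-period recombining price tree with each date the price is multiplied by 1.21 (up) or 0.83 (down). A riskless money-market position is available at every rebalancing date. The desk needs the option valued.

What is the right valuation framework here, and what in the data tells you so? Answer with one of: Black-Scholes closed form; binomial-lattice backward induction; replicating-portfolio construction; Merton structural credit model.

framework: binomial-lattice backward induction

Key observation: the exercise right at every one of the 6 steps is what matters: each node needs max(122.3 − S, continuation), which only the stepwise tree valuation starting from spot 138.81 delivers.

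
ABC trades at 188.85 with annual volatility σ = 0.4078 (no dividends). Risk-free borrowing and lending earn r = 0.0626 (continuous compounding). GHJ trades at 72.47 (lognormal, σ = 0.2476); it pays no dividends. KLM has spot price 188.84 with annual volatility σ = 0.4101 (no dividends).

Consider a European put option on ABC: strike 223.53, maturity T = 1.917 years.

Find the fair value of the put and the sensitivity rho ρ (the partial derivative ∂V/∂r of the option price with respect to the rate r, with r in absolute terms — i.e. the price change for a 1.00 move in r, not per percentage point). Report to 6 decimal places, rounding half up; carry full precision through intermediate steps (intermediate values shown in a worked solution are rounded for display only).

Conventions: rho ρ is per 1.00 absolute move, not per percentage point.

price = 47.881746
ρ = -244.638128

σ√T = 0.4078·√1.917 = 0.564623
d₁ = (ln(S/K) + (r+σ²/2)T) / (σ√T) = (ln(188.85/223.53) + (0.0626+0.4078²/2)·1.917) / 0.564623 = (-0.168593 + 0.279404) / 0.564623 = 0.196257
d₂ = d₁ − σ√T = 0.196257 − 0.564623 = -0.368366
e^{−rT} = 0.886917
N(−d₁) = 0.422205,  N(−d₂) = 0.643700
Put price V = K·e^{−rT}·N(−d₂) − S·N(−d₁) = 127.615090 − 79.733344 = 47.881746
ρ = −K·T·e^{−rT}·N(−d₂) = -244.638128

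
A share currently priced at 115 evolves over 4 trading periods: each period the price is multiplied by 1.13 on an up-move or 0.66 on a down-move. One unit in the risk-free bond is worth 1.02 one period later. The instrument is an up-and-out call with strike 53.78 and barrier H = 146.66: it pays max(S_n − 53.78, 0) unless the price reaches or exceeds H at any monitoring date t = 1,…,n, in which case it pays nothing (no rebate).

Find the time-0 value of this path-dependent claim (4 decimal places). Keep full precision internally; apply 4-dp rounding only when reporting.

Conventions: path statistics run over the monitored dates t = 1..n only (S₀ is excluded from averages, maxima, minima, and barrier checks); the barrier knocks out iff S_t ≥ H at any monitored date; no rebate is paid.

Risk-neutral up-probability p* = (R−d)/(u−d) = (1.02−0.66)/(1.13−0.66) = 0.7660; the claim prices as the p*-weighted sum of path payoffs discounted by R^4.
Enumerate all 2^4 = 16 price paths (U = up ×1.13, D = down ×0.66); each path with k up-moves has probability p*^k·(1−p*)^(4−k).
DDDD: M=75.9000, payoff=0.0000, prob=0.003000
UDDD: M=129.9500, payoff=0.0000, prob=0.009819
DUDD: M=85.7670, payoff=0.0000, prob=0.009819
UUDD: M=146.8435, payoff=0.0000, prob=0.032137
DDUD: M=75.9000, payoff=0.0000, prob=0.009819
UDUD: M=129.9500, payoff=10.1850, prob=0.032137
DUUD: M=96.9167, payoff=10.1850, prob=0.032137
UUUD: M=165.9332, payoff=0.0000, prob=0.105174
DDDU: M=75.9000, payoff=0.0000, prob=0.009819
UDDU: M=129.9500, payoff=10.1850, prob=0.032137
DUDU: M=85.7670, payoff=10.1850, prob=0.032137
UUDU: M=146.8435, payoff=0.0000, prob=0.105174
DDUU: M=75.9000, payoff=10.1850, prob=0.032137
UDUU: M=129.9500, payoff=55.7359, prob=0.105174
DUUU: M=109.5159, payoff=55.7359, prob=0.105174
UUUU: M=187.5045, payoff=0.0000, prob=0.344206
Price = Σ prob·payoff / R^4 = 13.360498 / 1.082432 = 12.3430

price = 12.3430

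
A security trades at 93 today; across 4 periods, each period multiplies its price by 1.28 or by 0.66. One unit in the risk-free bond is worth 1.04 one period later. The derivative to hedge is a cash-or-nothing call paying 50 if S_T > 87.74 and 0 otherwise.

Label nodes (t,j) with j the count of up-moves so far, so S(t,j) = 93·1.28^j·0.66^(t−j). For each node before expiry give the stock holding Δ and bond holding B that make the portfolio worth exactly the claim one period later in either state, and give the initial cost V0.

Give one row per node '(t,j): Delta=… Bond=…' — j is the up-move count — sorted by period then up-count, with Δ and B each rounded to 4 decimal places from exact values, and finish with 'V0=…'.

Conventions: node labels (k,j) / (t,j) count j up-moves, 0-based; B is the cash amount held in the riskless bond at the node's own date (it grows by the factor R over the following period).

Since d<R<u, set p* = (R−d)/(u−d) = 0.6129; price each node as the discounted p*-expectation of its children.
Terminal payoffs: V(4,0)=0.0000, V(4,1)=0.0000, V(4,2)=0.0000, V(4,3)=50.0000, V(4,4)=50.0000
  t=3,j=0: stock 26.7371 → up 34.2235 (V=0.0000), down 17.6465 (V=0.0000). Price 0.0000; hedge Δ=0.0000, bond B=0.0000.
  t=3,j=1: stock 51.8538 → up 66.3729 (V=0.0000), down 34.2235 (V=0.0000). Price 0.0000; hedge Δ=0.0000, bond B=0.0000.
  t=3,j=2: stock 100.5650 → up 128.7232 (V=50.0000), down 66.3729 (V=0.0000). Price 29.4665; hedge Δ=0.8019, bond B=-51.1787.
  t=3,j=3: stock 195.0351 → up 249.6450 (V=50.0000), down 128.7232 (V=50.0000). Price 48.0769; hedge Δ=0.0000, bond B=48.0769.
  t=2,j=0: stock 40.5108 → up 51.8538 (V=0.0000), down 26.7371 (V=0.0000). Price 0.0000; hedge Δ=0.0000, bond B=0.0000.
  t=2,j=1: stock 78.5664 → up 100.5650 (V=29.4665), down 51.8538 (V=0.0000). Price 17.3655; hedge Δ=0.6049, bond B=-30.1611.
  t=2,j=2: stock 152.3712 → up 195.0351 (V=48.0769), down 100.5650 (V=29.4665). Price 39.3009; hedge Δ=0.1970, bond B=9.2840.
  t=1,j=0: stock 61.3800 → up 78.5664 (V=17.3655), down 40.5108 (V=0.0000). Price 10.2340; hedge Δ=0.4563, bond B=-17.7749.
  t=1,j=1: stock 119.0400 → up 152.3712 (V=39.3009), down 78.5664 (V=17.3655). Price 29.6248; hedge Δ=0.2972, bond B=-5.7549.
  t=0,j=0: stock 93.0000 → up 119.0400 (V=29.6248), down 61.3800 (V=10.2340). Price 21.2679; hedge Δ=0.3363, bond B=-10.0075.
As a check, the time-0 holding Δ(0,0)·S0 + B(0,0) comes to 21.2679 — exactly V0.

(0,0): Delta=0.3363 Bond=-10.0075
(1,0): Delta=0.4563 Bond=-17.7749
(1,1): Delta=0.2972 Bond=-5.7549
(2,0): Delta=0.0000 Bond=0.0000
(2,1): Delta=0.6049 Bond=-30.1611
(2,2): Delta=0.1970 Bond=9.2840
(3,0): Delta=0.0000 Bond=0.0000
(3,1): Delta=0.0000 Bond=0.0000
(3,2): Delta=0.8019 Bond=-51.1787
(3,3): Delta=0.0000 Bond=48.0769
V0=21.2679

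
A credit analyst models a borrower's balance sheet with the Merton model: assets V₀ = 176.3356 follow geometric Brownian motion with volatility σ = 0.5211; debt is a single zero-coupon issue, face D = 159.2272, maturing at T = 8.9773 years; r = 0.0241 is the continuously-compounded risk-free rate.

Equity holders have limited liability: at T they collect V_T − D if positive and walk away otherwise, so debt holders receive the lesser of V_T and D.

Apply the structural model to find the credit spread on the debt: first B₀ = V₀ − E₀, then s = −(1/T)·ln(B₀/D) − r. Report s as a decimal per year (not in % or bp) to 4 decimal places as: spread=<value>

spread=0.0760

Equity is a call on the firm's assets struck at D = 159.2272:
d₁ = [ln(V₀/D) + (r + σ²/2)T] / (σ√T)
   = [ln(176.3356/159.2272) + (0.0241 + 0.5·0.5211²)·8.9773] / (0.5211·√8.9773)
   = [0.102057 + 1.435224] / 1.561327 = 0.984599
d₂ = d₁ − σ√T = 0.984599 − 1.561327 = -0.576728
N(d₁) = 0.837589,  N(d₂) = 0.282062,  e^(−rT) = 0.805451
E₀ = V₀·N(d₁) − D·e^(−rT)·N(d₂)
   = 176.3356·0.837589 − 159.2272·0.805451·0.282062 = 111.522533
B₀ = V₀ − E₀ = 176.3356 − 111.522533 = 64.813067
spread = −(1/T)·ln(B₀/D) − r = −(1/8.9773)·ln(64.813067/159.2272) − 0.0241 = 0.07602196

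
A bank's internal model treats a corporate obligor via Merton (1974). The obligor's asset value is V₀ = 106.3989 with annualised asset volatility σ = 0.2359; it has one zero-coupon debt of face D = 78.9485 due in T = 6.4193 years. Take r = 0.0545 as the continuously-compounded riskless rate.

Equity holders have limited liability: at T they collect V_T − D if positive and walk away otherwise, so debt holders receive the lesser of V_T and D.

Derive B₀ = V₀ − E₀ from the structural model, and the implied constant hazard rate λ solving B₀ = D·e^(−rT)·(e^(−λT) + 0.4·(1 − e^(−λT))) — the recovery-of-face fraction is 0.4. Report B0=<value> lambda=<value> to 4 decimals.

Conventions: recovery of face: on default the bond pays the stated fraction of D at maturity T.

With assets at 106.3989 and a single debt payment of 78.9485 at 6.4193 years:
d₁ = [ln(V₀/D) + (r + σ²/2)T] / (σ√T)
   = [ln(106.3989/78.9485) + (0.0545 + 0.5·0.2359²)·6.4193] / (0.2359·√6.4193)
   = [0.298399 + 0.528465] / 0.597684 = 1.383447
d₂ = d₁ − σ√T = 1.383447 − 0.597684 = 0.785763
N(d₁) = 0.916736,  N(d₂) = 0.783997,  e^(−rT) = 0.704792
E₀ = V₀·N(d₁) − D·e^(−rT)·N(d₂)
   = 106.3989·0.916736 − 78.9485·0.704792·0.783997 = 53.916319
B₀ = V₀ − E₀ = 106.3989 − 53.916319 = 52.482581
e^(−λT) = (B₀·e^(rT)/D − 0.4)/(1 − 0.4) = (52.4826·1.418857/78.9485 − 0.4)/0.6 = 0.90535648
λ = −ln(0.90535648)/6.4193 = 0.015489

B0=52.4826 lambda=0.0155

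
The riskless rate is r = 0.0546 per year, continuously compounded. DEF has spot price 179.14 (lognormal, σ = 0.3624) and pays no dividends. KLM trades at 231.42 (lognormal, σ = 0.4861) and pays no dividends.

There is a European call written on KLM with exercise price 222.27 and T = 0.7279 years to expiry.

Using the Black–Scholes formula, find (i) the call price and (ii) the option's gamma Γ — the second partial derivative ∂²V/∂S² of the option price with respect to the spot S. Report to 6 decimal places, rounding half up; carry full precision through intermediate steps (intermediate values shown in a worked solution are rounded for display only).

price = 46.127850
Γ = 0.003836

σ√T = 0.4861·√0.7279 = 0.414726
d₁ = (ln(S/K) + (r+σ²/2)T) / (σ√T) = (ln(231.42/222.27) + (0.0546+0.4861²/2)·0.7279) / 0.414726 = (0.040341 + 0.125742) / 0.414726 = 0.400466
d₂ = d₁ − σ√T = 0.400466 − 0.414726 = -0.014260
e^{−rT} = 0.961036
N(d₁) = 0.655593,  N(d₂) = 0.494311
Call price V = S·N(d₁) − K·e^{−rT}·N(d₂) = 151.717388 − 105.589538 = 46.127850
φ(d₁) = (1/√(2π))·e^{−d₁²/2} = 0.368202
Γ = φ(d₁) / (S·σ·√T) = 0.003836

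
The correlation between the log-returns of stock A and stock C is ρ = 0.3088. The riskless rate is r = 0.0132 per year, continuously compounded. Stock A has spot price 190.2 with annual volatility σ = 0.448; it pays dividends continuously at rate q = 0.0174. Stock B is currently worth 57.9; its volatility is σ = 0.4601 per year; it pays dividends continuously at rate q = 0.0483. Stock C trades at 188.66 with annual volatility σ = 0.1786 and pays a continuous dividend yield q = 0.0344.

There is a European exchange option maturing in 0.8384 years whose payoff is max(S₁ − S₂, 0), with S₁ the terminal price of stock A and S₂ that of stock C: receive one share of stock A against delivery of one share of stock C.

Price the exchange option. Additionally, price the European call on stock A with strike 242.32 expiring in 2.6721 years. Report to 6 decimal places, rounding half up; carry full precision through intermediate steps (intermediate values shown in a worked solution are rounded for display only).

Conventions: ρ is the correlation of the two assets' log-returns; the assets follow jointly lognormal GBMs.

σ_eff = √(σ₁² + σ₂² − 2ρσ₁σ₂) = √(0.448² + 0.1786² − 2·0.3088·0.448·0.1786) = 0.428002
d₁ = (ln(S₁/S₂) + (q₂ − q₁ + σ_eff²/2)T) / (σ_eff√T) = (ln(190.2/188.66) + (0.0344 − 0.0174 + 0.091593)·0.8384) / 0.391897 = 0.253062
d₂ = d₁ − σ_eff√T = 0.253062 − 0.391897 = -0.138835
N(d₁) = 0.599890,  N(d₂) = 0.444790
V = S₁·e^{−q₁T}·N(d₁) − S₂·e^{−q₂T}·N(d₂) = 112.446613 − 81.528518 = 30.918095
[vanilla: stock A call K=242.32]
σ√T = 0.448·√2.6721 = 0.732326
d₁ = (ln(S/K) + (r−q+σ²/2)T) / (σ√T) = (ln(190.2/242.32) + (0.0132−0.0174+0.448²/2)·2.6721) / 0.732326 = (-0.242183 + 0.256928) / 0.732326 = 0.020134
d₂ = d₁ − σ√T = 0.020134 − 0.732326 = -0.712192
e^{−rT} = 0.965343
e^{−qT} = 0.954570
N(d₁) = 0.508032,  N(d₂) = 0.238173
price = S·e^{−qT}·N(d₁) − K·e^{−rT}·N(d₂) = 92.237835 − 55.713896 = 36.523939

exchange price = 30.918095
price(stock A call K=242.32) = 36.523939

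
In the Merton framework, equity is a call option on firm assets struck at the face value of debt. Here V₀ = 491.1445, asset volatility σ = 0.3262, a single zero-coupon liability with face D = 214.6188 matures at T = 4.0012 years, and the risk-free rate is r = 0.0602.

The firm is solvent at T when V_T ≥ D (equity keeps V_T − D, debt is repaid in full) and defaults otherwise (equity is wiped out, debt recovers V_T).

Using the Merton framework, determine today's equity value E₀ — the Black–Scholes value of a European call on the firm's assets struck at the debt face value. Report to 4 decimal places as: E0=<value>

E0=326.3015

Apply the equity-as-call identities (strike 214.6188, horizon 4.0012 years):
d₁ = [ln(V₀/D) + (r + σ²/2)T] / (σ√T)
   = [ln(491.1445/214.6188) + (0.0602 + 0.5·0.3262²)·4.0012] / (0.3262·√4.0012)
   = [0.827875 + 0.453749] / 0.652498 = 1.964181
d₂ = d₁ − σ√T = 1.964181 − 0.652498 = 1.311683
N(d₁) = 0.975245,  N(d₂) = 0.905186,  e^(−rT) = 0.785942
E₀ = V₀·N(d₁) − D·e^(−rT)·N(d₂)
   = 491.1445·0.975245 − 214.6188·0.785942·0.905186 = 326.301453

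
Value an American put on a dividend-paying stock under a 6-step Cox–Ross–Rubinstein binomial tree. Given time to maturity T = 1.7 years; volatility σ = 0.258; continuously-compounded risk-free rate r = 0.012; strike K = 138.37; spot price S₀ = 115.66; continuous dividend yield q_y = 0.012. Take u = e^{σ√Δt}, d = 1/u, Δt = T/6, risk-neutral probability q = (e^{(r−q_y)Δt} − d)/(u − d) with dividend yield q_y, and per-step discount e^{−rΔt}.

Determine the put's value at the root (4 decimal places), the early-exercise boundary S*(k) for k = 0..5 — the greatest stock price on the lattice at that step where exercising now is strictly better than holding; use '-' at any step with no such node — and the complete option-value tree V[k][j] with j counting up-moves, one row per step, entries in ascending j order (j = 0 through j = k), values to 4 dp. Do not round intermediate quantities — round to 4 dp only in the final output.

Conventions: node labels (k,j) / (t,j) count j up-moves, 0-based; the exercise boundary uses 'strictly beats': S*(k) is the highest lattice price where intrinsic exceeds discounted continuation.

price = 30.6926
boundary = - - - 76.6050 87.8818 100.8187
tree:
30.6926
40.2552 19.9468
50.8818 28.3586 10.4427
61.7650 38.7686 16.6235 3.4284
71.5949 50.4882 25.6073 6.4387 0.0000
80.1633 61.7650 37.5513 12.0923 0.0000 0.0000
87.6323 71.5949 50.4882 22.7100 0.0000 0.0000 0.0000

Δt=0.28333  u=1.14721  d=0.87168  q=0.46572  discount=0.99661
step 6 (expiry): payoffs max(K−S,0) = 87.6323 71.5949 50.4882 22.7100 0.0000 0.0000 0.0000
step 5: (k=5,j=0): S=58.2067, K−S=80.1633, hold=79.8912 ⇒ V=80.1633 exercise | (k=5,j=1): S=76.6050, K−S=61.7650, hold=61.5554 ⇒ V=61.7650 exercise | (k=5,j=2): S=100.8187, K−S=37.5513, hold=37.4238 ⇒ V=37.5513 exercise | (k=5,j=3): S=132.6861, K−S=5.6839, hold=12.0923 ⇒ V=12.0923 continue | (k=5,j=4): S=174.6262, K−S=0.0000, hold=0.0000 ⇒ V=0.0000 continue | (k=5,j=5): S=229.8231, K−S=0.0000, hold=0.0000 ⇒ V=0.0000 continue  boundary S*=100.8187
step 4: (k=4,j=0): S=66.7751, K−S=71.5949, hold=71.3518 ⇒ V=71.5949 exercise | (k=4,j=1): S=87.8818, K−S=50.4882, hold=50.3168 ⇒ V=50.4882 exercise | (k=4,j=2): S=115.6600, K−S=22.7100, hold=25.6073 ⇒ V=25.6073 continue | (k=4,j=3): S=152.2185, K−S=0.0000, hold=6.4387 ⇒ V=6.4387 continue | (k=4,j=4): S=200.3326, K−S=0.0000, hold=0.0000 ⇒ V=0.0000 continue  boundary S*=87.8818
step 3: (k=3,j=0): S=76.6050, K−S=61.7650, hold=61.5554 ⇒ V=61.7650 exercise | (k=3,j=1): S=100.8187, K−S=37.5513, hold=38.7686 ⇒ V=38.7686 continue | (k=3,j=2): S=132.6861, K−S=5.6839, hold=16.6235 ⇒ V=16.6235 continue | (k=3,j=3): S=174.6262, K−S=0.0000, hold=3.4284 ⇒ V=3.4284 continue  boundary S*=76.6050
step 2: (k=2,j=0): S=87.8818, K−S=50.4882, hold=50.8818 ⇒ V=50.8818 continue | (k=2,j=1): S=115.6600, K−S=22.7100, hold=28.3586 ⇒ V=28.3586 continue | (k=2,j=2): S=152.2185, K−S=0.0000, hold=10.4427 ⇒ V=10.4427 continue  boundary S*=-
step 1: (k=1,j=0): S=100.8187, K−S=37.5513, hold=40.2552 ⇒ V=40.2552 continue | (k=1,j=1): S=132.6861, K−S=5.6839, hold=19.9468 ⇒ V=19.9468 continue  boundary S*=-
step 0: (k=0,j=0): S=115.6600, K−S=22.7100, hold=30.6926 ⇒ V=30.6926 continue  boundary S*=-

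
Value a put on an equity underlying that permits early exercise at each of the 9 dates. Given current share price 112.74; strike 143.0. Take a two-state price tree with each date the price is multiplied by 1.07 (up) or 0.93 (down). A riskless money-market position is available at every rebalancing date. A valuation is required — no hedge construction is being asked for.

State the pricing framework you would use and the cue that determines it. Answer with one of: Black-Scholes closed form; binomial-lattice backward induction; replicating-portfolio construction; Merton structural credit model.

Key observation: the defining feature is the embedded early-exercise option across 9 discrete dates on the spot-112.74 tree; pricing the strike-143 put means working backward with an exercise test at every node.

framework: binomial-lattice backward induction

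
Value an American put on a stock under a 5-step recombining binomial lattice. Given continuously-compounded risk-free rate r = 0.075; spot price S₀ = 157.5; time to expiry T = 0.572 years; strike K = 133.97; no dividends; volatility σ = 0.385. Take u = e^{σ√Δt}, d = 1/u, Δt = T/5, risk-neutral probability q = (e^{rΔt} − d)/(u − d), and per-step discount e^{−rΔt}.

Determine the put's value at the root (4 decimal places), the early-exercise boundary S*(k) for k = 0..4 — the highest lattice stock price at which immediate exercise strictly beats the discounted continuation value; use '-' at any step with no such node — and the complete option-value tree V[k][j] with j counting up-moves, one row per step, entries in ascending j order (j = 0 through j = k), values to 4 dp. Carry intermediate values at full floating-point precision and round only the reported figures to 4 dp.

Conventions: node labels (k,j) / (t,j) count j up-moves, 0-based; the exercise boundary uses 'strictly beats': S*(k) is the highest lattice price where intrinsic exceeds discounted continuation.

price = 5.7828
boundary = - - - 106.5665 93.5551
tree:
5.7828
10.0247 1.6485
16.9067 3.3287 0.0000
27.4035 6.7213 0.0000 0.0000
40.4149 13.5715 0.0000 0.0000 0.0000
51.8377 27.4035 0.0000 0.0000 0.0000 0.0000

params: Δt=0.11440 u=1.13908 d=0.87790 q=0.50048 e^(-rΔt)=0.99146
t_5 payoffs: 51.8377 27.4035 0.0000 0.0000 0.0000 0.0000
t_4: node(4,0) S=93.5551 payoff=40.4149 vs cont=39.2704 → 40.4149 [stop]  node(4,1) S=121.3875 payoff=12.5825 vs cont=13.5715 → 13.5715 [wait]  node(4,2) S=157.5000 payoff=0.0000 vs cont=0.0000 → 0.0000 [wait]  node(4,3) S=204.3559 payoff=0.0000 vs cont=0.0000 → 0.0000 [wait]  node(4,4) S=265.1513 payoff=0.0000 vs cont=0.0000 → 0.0000 [wait]  ⇒ S*(4)=93.5551
t_3: node(3,0) S=106.5665 payoff=27.4035 vs cont=26.7497 → 27.4035 [stop]  node(3,1) S=138.2698 payoff=0.0000 vs cont=6.7213 → 6.7213 [wait]  node(3,2) S=179.4047 payoff=0.0000 vs cont=0.0000 → 0.0000 [wait]  node(3,3) S=232.7772 payoff=0.0000 vs cont=0.0000 → 0.0000 [wait]  ⇒ S*(3)=106.5665
t_2: node(2,0) S=121.3875 payoff=12.5825 vs cont=16.9067 → 16.9067 [wait]  node(2,1) S=157.5000 payoff=0.0000 vs cont=3.3287 → 3.3287 [wait]  node(2,2) S=204.3559 payoff=0.0000 vs cont=0.0000 → 0.0000 [wait]  ⇒ S*(2)=-
t_1: node(1,0) S=138.2698 payoff=0.0000 vs cont=10.0247 → 10.0247 [wait]  node(1,1) S=179.4047 payoff=0.0000 vs cont=1.6485 → 1.6485 [wait]  ⇒ S*(1)=-
t_0: node(0,0) S=157.5000 payoff=0.0000 vs cont=5.7828 → 5.7828 [wait]  ⇒ S*(0)=-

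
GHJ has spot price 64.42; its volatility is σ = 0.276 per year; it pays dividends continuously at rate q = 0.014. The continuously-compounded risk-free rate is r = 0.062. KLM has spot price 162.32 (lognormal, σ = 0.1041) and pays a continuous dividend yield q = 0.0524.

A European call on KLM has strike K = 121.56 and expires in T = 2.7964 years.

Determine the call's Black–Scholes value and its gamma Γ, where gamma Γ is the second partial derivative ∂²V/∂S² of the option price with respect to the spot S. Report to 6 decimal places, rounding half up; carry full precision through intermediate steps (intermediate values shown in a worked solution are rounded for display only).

σ√T = 0.1041·√2.7964 = 0.174081
d₁ = (ln(S/K) + (r−q+σ²/2)T) / (σ√T) = (ln(162.32/121.56) + (0.062−0.0524+0.1041²/2)·2.7964) / 0.174081 = (0.289162 + 0.041997) / 0.174081 = 1.902333
d₂ = d₁ − σ√T = 1.902333 − 0.174081 = 1.728252
e^{−rT} = 0.840821
e^{−qT} = 0.863699
N(d₁) = 0.971436,  N(d₂) = 0.958028
Call price V = S·e^{−qT}·N(d₁) − K·e^{−rT}·N(d₂) = 136.191040 − 97.920251 = 38.270789
φ(d₁) = (1/√(2π))·e^{−d₁²/2} = 0.065325
Γ = e^{−qT}·φ(d₁) / (S·σ·√T) = 0.001997

price = 38.270789
Γ = 0.001997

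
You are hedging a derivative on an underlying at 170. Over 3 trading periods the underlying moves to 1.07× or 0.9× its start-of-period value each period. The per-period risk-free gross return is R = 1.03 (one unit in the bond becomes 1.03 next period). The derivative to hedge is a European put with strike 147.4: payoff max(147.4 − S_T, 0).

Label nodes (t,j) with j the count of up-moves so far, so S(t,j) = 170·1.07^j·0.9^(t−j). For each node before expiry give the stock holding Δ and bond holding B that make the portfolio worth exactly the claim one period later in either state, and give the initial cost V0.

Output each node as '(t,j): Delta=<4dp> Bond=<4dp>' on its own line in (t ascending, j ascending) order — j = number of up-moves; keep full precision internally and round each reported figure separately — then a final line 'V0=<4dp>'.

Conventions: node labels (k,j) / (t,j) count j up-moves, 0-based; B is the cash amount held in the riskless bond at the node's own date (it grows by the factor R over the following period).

The replicating-portfolio and risk-neutral prices coincide; use p* = (1.03−0.9)/(1.07−0.9) = 0.7647 for the latter.
Payoffs at expiry: V(3,0)=23.4700, V(3,1)=0.0610, V(3,2)=0.0000, V(3,3)=0.0000
  t=2,j=0: stock 137.7000 → up 147.3390 (V=0.0610), down 123.9300 (V=23.4700). Price 5.4068; hedge Δ=-1.0000, bond B=143.1068.
  t=2,j=1: stock 163.7100 → up 175.1697 (V=0.0000), down 147.3390 (V=0.0610). Price 0.0139; hedge Δ=-0.0022, bond B=0.3728.
  t=2,j=2: stock 194.6330 → up 208.2573 (V=0.0000), down 175.1697 (V=0.0000). Price 0.0000; hedge Δ=0.0000, bond B=0.0000.
  t=1,j=0: stock 153.0000 → up 163.7100 (V=0.0139), down 137.7000 (V=5.4068). Price 1.2455; hedge Δ=-0.2073, bond B=32.9682.
  t=1,j=1: stock 181.9000 → up 194.6330 (V=0.0000), down 163.7100 (V=0.0139). Price 0.0032; hedge Δ=-0.0005, bond B=0.0852.
  t=0,j=0: stock 170.0000 → up 181.9000 (V=0.0032), down 153.0000 (V=1.2455). Price 0.2869; hedge Δ=-0.0430, bond B=7.5945.
Sanity check at the root: Δ(0,0)·S0 + B(0,0) reproduces V0 = 0.2869.

(0,0): Delta=-0.0430 Bond=7.5945
(1,0): Delta=-0.2073 Bond=32.9682
(1,1): Delta=-0.0005 Bond=0.0852
(2,0): Delta=-1.0000 Bond=143.1068
(2,1): Delta=-0.0022 Bond=0.3728
(2,2): Delta=0.0000 Bond=0.0000
V0=0.2869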